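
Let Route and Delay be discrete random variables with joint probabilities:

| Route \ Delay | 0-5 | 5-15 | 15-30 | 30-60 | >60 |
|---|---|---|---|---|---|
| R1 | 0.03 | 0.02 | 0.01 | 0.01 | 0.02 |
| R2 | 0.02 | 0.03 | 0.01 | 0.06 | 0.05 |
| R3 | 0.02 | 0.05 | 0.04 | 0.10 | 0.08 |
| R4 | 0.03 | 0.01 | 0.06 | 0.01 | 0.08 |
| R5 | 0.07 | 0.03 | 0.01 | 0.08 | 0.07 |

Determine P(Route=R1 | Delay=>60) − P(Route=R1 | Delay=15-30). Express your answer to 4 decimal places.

-0.0103

P(Delay=>60) = 0.02 + 0.05 + 0.08 + 0.08 + 0.07 = 0.30; P(Route=R1 | Delay=>60) = 0.02/0.30 = 0.06667.
P(Delay=15-30) = 0.01 + 0.01 + 0.04 + 0.06 + 0.01 = 0.13; P(Route=R1 | Delay=15-30) = 0.01/0.13 = 0.07692.
Difference = -0.0103.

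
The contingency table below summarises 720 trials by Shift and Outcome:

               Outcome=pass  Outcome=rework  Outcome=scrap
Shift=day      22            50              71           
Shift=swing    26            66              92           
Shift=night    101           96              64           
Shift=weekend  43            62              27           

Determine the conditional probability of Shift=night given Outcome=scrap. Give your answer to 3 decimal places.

Total with Outcome=scrap: 71 + 92 + 64 + 27 = 254.
P(Shift=night | Outcome=scrap) = 64/254 = 0.252.

0.252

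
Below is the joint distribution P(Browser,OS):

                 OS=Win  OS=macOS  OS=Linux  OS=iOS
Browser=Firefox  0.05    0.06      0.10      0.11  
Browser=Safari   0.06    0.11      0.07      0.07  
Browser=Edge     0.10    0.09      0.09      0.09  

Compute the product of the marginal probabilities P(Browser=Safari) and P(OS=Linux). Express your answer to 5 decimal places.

0.08060

P(Browser=Safari) = 0.06 + 0.11 + 0.07 + 0.07 = 0.31.
P(OS=Linux) = 0.10 + 0.07 + 0.09 = 0.26.
Product: 0.31 × 0.26 = 0.08060.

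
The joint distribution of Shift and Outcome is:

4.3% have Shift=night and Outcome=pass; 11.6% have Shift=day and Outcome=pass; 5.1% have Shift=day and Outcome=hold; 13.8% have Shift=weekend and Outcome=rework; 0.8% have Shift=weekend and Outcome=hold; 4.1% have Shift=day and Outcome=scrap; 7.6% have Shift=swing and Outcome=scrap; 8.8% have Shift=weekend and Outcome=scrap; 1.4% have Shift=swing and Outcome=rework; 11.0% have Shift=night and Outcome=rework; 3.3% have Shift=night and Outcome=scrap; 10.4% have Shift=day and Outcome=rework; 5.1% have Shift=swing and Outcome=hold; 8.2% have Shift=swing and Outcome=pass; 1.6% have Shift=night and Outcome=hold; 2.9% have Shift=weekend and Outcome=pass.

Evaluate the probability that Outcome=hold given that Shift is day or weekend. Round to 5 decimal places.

P(Shift=day) = 0.116 + 0.104 + 0.041 + 0.051 = 0.312.
P(Shift=weekend) = 0.029 + 0.138 + 0.088 + 0.008 = 0.263.
P(Shift ∈ {day, weekend}) = 0.312 + 0.263 = 0.575; P(Outcome=hold, Shift ∈ {day, weekend}) = 0.051 + 0.008 = 0.059.
P(Outcome=hold | Shift ∈ {day, weekend}) = 0.059/0.575 = 0.10261.

0.10261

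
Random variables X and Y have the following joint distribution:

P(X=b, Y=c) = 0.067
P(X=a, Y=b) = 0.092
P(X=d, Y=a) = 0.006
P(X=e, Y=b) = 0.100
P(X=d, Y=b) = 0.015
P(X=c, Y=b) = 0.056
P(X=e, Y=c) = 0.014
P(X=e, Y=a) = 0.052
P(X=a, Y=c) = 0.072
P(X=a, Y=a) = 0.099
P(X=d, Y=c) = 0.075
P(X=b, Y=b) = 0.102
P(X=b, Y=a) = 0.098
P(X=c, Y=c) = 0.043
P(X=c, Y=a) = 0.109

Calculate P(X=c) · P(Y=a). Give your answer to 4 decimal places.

0.0757

P(X=c) = 0.109 + 0.056 + 0.043 = 0.208.
P(Y=a) = 0.099 + 0.098 + 0.109 + 0.006 + 0.052 = 0.364.
Product: 0.208 × 0.364 = 0.0757.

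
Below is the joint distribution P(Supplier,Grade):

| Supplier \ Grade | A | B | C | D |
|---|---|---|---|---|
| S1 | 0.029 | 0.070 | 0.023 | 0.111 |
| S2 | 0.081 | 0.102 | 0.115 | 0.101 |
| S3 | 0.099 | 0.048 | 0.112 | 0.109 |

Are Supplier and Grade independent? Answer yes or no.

P(Supplier=S1) = 0.233 and P(Grade=D) = 0.321, so their product is 0.07479, but P(Supplier=S1, Grade=D) = 0.111. Since these differ, Supplier and Grade are not independent.

no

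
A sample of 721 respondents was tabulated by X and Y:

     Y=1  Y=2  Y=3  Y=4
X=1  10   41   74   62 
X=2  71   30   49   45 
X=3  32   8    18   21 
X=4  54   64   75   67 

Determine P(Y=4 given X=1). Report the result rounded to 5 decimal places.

Total with X=1: 10 + 41 + 74 + 62 = 187.
P(Y=4 | X=1) = 62/187 = 0.33155.

0.33155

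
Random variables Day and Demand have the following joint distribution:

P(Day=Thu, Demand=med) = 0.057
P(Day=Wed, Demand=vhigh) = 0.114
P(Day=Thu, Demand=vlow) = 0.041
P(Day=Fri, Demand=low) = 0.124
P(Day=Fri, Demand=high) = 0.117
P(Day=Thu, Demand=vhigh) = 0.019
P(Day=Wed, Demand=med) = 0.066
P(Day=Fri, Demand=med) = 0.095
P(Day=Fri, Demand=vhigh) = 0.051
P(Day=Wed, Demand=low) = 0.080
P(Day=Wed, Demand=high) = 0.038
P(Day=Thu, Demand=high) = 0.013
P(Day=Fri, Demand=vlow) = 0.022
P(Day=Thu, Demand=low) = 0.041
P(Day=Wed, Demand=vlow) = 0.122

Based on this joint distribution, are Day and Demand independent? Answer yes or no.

no

P(Day=Fri) = 0.409 and P(Demand=vlow) = 0.185, so their product is 0.07567, but P(Day=Fri, Demand=vlow) = 0.022. Since these differ, Day and Demand are not independent.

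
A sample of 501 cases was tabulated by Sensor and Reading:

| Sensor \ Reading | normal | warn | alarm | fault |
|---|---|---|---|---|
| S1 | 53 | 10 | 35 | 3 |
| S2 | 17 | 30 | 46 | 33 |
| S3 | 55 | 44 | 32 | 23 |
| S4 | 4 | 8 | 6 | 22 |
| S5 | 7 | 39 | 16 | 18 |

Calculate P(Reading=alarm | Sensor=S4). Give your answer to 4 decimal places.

0.1500

Total with Sensor=S4: 4 + 8 + 6 + 22 = 40.
P(Reading=alarm | Sensor=S4) = 6/40 = 0.1500.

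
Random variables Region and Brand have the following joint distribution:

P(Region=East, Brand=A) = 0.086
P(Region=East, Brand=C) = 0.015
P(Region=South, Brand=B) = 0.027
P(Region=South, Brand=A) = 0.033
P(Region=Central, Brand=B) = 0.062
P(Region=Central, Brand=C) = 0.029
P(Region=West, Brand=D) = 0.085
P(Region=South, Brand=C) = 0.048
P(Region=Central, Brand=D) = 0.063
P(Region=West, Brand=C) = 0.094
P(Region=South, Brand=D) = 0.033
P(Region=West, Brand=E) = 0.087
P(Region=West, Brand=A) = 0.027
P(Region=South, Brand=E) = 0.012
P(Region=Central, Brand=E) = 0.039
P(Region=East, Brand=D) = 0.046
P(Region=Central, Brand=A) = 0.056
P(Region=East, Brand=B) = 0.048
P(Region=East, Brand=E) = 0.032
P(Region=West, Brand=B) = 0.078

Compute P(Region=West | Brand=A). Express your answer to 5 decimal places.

P(Brand=A) = 0.033 + 0.086 + 0.027 + 0.056 = 0.202.
P(Region=West | Brand=A) = 0.027/0.202 = 0.13366.

0.13366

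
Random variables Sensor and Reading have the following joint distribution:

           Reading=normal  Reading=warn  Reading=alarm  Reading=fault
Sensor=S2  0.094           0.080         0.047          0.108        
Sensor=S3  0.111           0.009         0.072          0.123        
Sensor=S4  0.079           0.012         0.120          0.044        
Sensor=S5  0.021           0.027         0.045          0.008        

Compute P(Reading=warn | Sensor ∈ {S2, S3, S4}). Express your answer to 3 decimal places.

0.112

P(Sensor=S2) = 0.094 + 0.080 + 0.047 + 0.108 = 0.329.
P(Sensor=S3) = 0.111 + 0.009 + 0.072 + 0.123 = 0.315.
P(Sensor=S4) = 0.079 + 0.012 + 0.120 + 0.044 = 0.255.
P(Sensor ∈ {S2, S3, S4}) = 0.329 + 0.315 + 0.255 = 0.899; P(Reading=warn, Sensor ∈ {S2, S3, S4}) = 0.080 + 0.009 + 0.012 = 0.101.
P(Reading=warn | Sensor ∈ {S2, S3, S4}) = 0.101/0.899 = 0.112.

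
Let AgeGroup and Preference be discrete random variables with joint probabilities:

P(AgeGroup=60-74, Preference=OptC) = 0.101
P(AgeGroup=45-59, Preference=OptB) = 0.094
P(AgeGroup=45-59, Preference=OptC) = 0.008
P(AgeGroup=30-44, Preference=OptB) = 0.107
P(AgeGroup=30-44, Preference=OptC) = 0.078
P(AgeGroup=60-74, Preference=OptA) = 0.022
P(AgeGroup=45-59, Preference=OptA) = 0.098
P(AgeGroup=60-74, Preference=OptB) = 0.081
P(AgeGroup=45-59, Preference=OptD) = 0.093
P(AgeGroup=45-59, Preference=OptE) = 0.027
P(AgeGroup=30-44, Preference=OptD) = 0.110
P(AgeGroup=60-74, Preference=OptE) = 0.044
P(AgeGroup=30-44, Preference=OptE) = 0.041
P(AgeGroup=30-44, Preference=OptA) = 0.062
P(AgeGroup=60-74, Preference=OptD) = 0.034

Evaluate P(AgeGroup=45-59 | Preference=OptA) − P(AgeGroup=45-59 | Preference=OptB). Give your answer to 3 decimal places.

0.205

P(Preference=OptA) = 0.062 + 0.098 + 0.022 = 0.182; P(AgeGroup=45-59 | Preference=OptA) = 0.098/0.182 = 0.5385.
P(Preference=OptB) = 0.107 + 0.094 + 0.081 = 0.282; P(AgeGroup=45-59 | Preference=OptB) = 0.094/0.282 = 0.3333.
Difference = 0.205.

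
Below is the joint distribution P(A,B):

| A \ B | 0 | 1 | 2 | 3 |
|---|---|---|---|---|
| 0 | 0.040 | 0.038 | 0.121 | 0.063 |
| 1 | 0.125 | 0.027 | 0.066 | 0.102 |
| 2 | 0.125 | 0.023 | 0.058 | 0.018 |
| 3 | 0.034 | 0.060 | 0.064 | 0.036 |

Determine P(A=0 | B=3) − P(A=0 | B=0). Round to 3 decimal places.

P(B=3) = 0.063 + 0.102 + 0.018 + 0.036 = 0.219; P(A=0 | B=3) = 0.063/0.219 = 0.2877.
P(B=0) = 0.040 + 0.125 + 0.125 + 0.034 = 0.324; P(A=0 | B=0) = 0.040/0.324 = 0.1235.
Difference = 0.164.

0.164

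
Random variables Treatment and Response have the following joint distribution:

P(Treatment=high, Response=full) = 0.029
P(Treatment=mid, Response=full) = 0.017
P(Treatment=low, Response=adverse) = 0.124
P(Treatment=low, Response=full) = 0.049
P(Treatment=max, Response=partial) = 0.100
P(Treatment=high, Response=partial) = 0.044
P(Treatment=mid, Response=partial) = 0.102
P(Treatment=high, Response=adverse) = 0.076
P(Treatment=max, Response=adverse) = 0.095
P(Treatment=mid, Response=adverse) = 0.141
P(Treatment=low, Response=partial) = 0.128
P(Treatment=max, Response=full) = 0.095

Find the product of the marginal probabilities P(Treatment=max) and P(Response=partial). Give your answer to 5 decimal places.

0.10846

P(Treatment=max) = 0.100 + 0.095 + 0.095 = 0.290.
P(Response=partial) = 0.128 + 0.102 + 0.044 + 0.100 = 0.374.
Product: 0.290 × 0.374 = 0.10846.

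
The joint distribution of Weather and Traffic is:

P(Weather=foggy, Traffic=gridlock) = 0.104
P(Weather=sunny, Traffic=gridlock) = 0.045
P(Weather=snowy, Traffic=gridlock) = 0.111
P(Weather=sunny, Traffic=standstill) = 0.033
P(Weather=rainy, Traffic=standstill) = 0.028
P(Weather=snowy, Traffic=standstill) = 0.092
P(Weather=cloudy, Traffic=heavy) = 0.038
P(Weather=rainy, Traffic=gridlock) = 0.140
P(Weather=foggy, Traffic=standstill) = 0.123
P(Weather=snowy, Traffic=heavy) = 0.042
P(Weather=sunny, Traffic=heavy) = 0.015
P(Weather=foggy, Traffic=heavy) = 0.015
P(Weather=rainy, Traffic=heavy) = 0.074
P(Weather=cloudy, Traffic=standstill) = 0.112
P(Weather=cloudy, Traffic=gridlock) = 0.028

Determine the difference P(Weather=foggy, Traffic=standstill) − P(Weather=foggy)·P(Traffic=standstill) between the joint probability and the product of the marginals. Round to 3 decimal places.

P(Weather=foggy) = 0.015 + 0.104 + 0.123 = 0.242.
P(Traffic=standstill) = 0.033 + 0.112 + 0.028 + 0.092 + 0.123 = 0.388.
P(Weather=foggy, Traffic=standstill) − P(Weather=foggy)P(Traffic=standstill) = 0.123 − 0.242×0.388 = 0.029.

0.029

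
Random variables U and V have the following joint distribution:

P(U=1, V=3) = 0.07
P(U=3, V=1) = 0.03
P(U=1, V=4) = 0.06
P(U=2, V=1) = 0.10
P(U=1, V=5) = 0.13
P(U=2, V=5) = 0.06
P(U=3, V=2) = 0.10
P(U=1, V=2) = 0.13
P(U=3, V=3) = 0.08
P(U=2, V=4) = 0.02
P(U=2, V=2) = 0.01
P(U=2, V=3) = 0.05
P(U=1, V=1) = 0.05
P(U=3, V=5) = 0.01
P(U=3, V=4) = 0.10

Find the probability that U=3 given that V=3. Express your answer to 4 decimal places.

P(V=3) = 0.07 + 0.05 + 0.08 = 0.20.
P(U=3 | V=3) = 0.08/0.20 = 0.4000.

0.4000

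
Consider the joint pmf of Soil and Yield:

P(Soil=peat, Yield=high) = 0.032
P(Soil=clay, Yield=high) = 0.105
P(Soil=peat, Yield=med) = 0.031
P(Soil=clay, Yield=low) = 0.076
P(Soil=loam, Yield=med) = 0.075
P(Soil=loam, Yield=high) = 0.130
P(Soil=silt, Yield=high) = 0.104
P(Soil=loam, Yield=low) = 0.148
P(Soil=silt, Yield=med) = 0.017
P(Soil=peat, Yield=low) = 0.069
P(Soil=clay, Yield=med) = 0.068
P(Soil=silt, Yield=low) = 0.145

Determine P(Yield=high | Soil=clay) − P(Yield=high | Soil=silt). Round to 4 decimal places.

P(Soil=clay) = 0.076 + 0.068 + 0.105 = 0.249; P(Yield=high | Soil=clay) = 0.105/0.249 = 0.42169.
P(Soil=silt) = 0.145 + 0.017 + 0.104 = 0.266; P(Yield=high | Soil=silt) = 0.104/0.266 = 0.39098.
Difference = 0.0307.

0.0307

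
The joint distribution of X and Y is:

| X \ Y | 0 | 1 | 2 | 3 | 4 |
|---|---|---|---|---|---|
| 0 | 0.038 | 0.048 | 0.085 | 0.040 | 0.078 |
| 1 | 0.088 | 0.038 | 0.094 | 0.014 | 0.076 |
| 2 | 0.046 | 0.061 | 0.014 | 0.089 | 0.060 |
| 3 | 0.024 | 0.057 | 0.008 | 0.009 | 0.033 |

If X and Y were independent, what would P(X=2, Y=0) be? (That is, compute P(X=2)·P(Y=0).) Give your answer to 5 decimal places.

P(X=2) = 0.046 + 0.061 + 0.014 + 0.089 + 0.060 = 0.270.
P(Y=0) = 0.038 + 0.088 + 0.046 + 0.024 = 0.196.
Product: 0.270 × 0.196 = 0.05292.

0.05292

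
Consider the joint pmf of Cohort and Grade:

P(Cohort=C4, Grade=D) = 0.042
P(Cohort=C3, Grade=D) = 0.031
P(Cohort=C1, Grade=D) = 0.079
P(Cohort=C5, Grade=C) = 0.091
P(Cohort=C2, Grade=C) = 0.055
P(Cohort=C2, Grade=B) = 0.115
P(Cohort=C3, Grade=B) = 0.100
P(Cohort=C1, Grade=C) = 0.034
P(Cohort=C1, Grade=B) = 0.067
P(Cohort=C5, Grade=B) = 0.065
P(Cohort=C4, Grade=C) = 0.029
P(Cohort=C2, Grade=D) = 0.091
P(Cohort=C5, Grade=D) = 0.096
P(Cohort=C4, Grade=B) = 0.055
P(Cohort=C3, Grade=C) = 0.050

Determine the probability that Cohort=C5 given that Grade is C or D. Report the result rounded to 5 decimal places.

P(Grade=C) = 0.034 + 0.055 + 0.050 + 0.029 + 0.091 = 0.259.
P(Grade=D) = 0.079 + 0.091 + 0.031 + 0.042 + 0.096 = 0.339.
P(Grade ∈ {C, D}) = 0.259 + 0.339 = 0.598; P(Cohort=C5, Grade ∈ {C, D}) = 0.091 + 0.096 = 0.187.
P(Cohort=C5 | Grade ∈ {C, D}) = 0.187/0.598 = 0.31271.

0.31271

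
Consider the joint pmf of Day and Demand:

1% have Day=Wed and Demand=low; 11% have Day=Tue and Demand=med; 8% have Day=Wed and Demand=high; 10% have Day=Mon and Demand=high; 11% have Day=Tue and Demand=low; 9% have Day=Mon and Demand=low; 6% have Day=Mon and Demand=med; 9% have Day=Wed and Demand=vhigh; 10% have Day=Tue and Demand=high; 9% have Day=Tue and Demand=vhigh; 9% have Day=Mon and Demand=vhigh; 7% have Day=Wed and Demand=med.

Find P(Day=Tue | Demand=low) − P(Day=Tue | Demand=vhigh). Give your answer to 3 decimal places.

P(Demand=low) = 0.09 + 0.11 + 0.01 = 0.21; P(Day=Tue | Demand=low) = 0.11/0.21 = 0.5238.
P(Demand=vhigh) = 0.09 + 0.09 + 0.09 = 0.27; P(Day=Tue | Demand=vhigh) = 0.09/0.27 = 0.3333.
Difference = 0.190.

0.190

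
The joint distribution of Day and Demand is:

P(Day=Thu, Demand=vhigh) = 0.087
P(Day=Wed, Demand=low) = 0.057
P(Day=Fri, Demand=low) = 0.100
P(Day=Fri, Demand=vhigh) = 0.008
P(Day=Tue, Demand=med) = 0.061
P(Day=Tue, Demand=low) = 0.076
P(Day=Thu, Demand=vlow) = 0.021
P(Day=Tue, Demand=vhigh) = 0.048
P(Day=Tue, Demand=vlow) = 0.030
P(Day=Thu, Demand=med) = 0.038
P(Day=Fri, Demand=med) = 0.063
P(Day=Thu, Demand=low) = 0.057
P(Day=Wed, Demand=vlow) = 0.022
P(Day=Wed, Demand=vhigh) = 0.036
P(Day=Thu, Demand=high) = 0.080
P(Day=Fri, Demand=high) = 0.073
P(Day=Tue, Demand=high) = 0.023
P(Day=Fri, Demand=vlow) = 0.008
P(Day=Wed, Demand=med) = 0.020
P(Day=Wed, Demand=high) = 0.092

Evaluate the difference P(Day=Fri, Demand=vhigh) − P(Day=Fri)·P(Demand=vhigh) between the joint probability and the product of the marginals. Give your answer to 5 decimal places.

-0.03711

P(Day=Fri) = 0.008 + 0.100 + 0.063 + 0.073 + 0.008 = 0.252.
P(Demand=vhigh) = 0.048 + 0.036 + 0.087 + 0.008 = 0.179.
P(Day=Fri, Demand=vhigh) − P(Day=Fri)P(Demand=vhigh) = 0.008 − 0.252×0.179 = -0.03711.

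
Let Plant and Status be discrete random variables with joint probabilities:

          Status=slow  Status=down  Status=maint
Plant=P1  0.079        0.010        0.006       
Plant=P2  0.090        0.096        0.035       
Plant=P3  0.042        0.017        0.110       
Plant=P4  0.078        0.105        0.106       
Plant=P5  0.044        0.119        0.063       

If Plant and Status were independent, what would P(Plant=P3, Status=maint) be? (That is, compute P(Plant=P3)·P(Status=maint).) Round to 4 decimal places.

0.0541

P(Plant=P3) = 0.042 + 0.017 + 0.110 = 0.169.
P(Status=maint) = 0.006 + 0.035 + 0.110 + 0.106 + 0.063 = 0.320.
Product: 0.169 × 0.320 = 0.0541.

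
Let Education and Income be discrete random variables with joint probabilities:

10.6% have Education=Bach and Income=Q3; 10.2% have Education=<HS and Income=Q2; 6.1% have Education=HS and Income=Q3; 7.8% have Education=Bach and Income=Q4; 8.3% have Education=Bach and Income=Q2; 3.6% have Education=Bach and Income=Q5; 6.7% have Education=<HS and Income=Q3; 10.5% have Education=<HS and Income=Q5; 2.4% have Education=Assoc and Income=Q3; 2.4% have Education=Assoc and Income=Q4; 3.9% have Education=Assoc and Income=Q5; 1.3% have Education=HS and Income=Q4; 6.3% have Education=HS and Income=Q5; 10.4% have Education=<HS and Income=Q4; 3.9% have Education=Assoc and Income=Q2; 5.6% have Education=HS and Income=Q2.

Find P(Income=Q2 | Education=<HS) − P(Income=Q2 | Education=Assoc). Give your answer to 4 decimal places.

-0.0397

P(Education=<HS) = 0.102 + 0.067 + 0.104 + 0.105 = 0.378; P(Income=Q2 | Education=<HS) = 0.102/0.378 = 0.26984.
P(Education=Assoc) = 0.039 + 0.024 + 0.024 + 0.039 = 0.126; P(Income=Q2 | Education=Assoc) = 0.039/0.126 = 0.30952.
Difference = -0.0397.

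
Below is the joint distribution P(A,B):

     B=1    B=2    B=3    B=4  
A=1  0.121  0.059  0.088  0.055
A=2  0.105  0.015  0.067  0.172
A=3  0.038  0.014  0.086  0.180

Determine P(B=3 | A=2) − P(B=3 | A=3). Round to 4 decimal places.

-0.0838

P(A=2) = 0.105 + 0.015 + 0.067 + 0.172 = 0.359; P(B=3 | A=2) = 0.067/0.359 = 0.18663.
P(A=3) = 0.038 + 0.014 + 0.086 + 0.180 = 0.318; P(B=3 | A=3) = 0.086/0.318 = 0.27044.
Difference = -0.0838.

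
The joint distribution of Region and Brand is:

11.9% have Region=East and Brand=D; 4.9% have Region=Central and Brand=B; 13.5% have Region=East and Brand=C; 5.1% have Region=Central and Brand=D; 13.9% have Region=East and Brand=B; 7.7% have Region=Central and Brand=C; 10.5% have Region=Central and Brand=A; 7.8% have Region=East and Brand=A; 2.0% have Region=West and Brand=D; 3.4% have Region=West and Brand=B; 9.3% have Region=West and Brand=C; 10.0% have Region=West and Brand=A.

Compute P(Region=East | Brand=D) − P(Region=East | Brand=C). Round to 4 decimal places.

0.1837

P(Brand=D) = 0.119 + 0.020 + 0.051 = 0.190; P(Region=East | Brand=D) = 0.119/0.190 = 0.62632.
P(Brand=C) = 0.135 + 0.093 + 0.077 = 0.305; P(Region=East | Brand=C) = 0.135/0.305 = 0.44262.
Difference = 0.1837.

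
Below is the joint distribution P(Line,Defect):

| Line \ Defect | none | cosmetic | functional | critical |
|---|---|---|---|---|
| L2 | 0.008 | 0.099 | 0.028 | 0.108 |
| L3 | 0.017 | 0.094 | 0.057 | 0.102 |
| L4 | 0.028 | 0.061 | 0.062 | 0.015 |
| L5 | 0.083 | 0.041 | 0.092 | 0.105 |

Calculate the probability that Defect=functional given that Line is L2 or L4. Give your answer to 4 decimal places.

P(Line=L2) = 0.008 + 0.099 + 0.028 + 0.108 = 0.243.
P(Line=L4) = 0.028 + 0.061 + 0.062 + 0.015 = 0.166.
P(Line ∈ {L2, L4}) = 0.243 + 0.166 = 0.409; P(Defect=functional, Line ∈ {L2, L4}) = 0.028 + 0.062 = 0.090.
P(Defect=functional | Line ∈ {L2, L4}) = 0.090/0.409 = 0.2200.

0.2200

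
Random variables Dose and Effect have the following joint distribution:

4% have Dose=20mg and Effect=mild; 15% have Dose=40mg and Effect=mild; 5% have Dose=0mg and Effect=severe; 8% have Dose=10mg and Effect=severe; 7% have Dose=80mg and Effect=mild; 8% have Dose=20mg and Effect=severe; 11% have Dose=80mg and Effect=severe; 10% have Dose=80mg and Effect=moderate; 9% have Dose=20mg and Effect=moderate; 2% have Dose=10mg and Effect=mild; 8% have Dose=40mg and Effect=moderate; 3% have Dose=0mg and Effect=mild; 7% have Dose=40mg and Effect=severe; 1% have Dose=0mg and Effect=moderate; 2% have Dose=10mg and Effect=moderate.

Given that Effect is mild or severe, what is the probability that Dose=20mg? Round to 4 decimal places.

0.1714

P(Effect=mild) = 0.03 + 0.02 + 0.04 + 0.15 + 0.07 = 0.31.
P(Effect=severe) = 0.05 + 0.08 + 0.08 + 0.07 + 0.11 = 0.39.
P(Effect ∈ {mild, severe}) = 0.31 + 0.39 = 0.70; P(Dose=20mg, Effect ∈ {mild, severe}) = 0.04 + 0.08 = 0.12.
P(Dose=20mg | Effect ∈ {mild, severe}) = 0.12/0.70 = 0.1714.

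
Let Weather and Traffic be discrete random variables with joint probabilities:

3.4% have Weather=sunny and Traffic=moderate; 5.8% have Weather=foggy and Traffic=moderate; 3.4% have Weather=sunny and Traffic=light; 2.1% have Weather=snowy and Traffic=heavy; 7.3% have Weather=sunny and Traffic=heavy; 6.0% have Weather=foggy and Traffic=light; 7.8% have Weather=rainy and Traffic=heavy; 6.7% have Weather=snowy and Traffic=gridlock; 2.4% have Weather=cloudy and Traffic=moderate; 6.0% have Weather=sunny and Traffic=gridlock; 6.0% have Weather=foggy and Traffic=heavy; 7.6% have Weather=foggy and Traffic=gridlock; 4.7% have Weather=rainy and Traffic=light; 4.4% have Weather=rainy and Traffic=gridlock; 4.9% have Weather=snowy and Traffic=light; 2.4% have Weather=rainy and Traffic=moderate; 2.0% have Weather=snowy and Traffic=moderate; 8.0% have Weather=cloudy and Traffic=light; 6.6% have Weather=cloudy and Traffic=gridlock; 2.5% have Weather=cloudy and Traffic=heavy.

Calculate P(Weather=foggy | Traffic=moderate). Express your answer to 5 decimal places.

P(Traffic=moderate) = 0.034 + 0.024 + 0.024 + 0.020 + 0.058 = 0.160.
P(Weather=foggy | Traffic=moderate) = 0.058/0.160 = 0.36250.

0.36250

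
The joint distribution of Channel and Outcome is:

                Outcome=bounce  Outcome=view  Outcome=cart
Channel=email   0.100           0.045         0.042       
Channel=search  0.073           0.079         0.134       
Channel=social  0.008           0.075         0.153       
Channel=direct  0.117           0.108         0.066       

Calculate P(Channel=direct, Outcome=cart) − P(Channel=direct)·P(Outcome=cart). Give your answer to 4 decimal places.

-0.0489

P(Channel=direct) = 0.117 + 0.108 + 0.066 = 0.291.
P(Outcome=cart) = 0.042 + 0.134 + 0.153 + 0.066 = 0.395.
P(Channel=direct, Outcome=cart) − P(Channel=direct)P(Outcome=cart) = 0.066 − 0.291×0.395 = -0.0489.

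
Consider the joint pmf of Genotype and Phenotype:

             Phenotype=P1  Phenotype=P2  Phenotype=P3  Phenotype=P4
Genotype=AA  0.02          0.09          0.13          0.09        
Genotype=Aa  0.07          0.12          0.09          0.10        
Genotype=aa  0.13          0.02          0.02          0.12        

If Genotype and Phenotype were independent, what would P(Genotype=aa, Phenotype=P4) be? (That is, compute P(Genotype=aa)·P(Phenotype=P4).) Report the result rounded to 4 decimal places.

P(Genotype=aa) = 0.13 + 0.02 + 0.02 + 0.12 = 0.29.
P(Phenotype=P4) = 0.09 + 0.10 + 0.12 = 0.31.
Product: 0.29 × 0.31 = 0.0899.

0.0899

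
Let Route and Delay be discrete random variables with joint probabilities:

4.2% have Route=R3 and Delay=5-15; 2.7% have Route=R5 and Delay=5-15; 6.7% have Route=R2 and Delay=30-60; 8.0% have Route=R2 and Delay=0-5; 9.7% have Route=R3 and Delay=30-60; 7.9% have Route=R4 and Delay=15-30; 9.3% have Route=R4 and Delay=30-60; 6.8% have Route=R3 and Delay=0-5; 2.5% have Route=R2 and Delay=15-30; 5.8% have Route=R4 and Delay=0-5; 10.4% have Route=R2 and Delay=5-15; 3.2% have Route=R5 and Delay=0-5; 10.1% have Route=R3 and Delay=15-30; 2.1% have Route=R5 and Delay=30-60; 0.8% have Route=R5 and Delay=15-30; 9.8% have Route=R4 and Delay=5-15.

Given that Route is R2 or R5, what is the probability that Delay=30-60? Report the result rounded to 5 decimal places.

P(Route=R2) = 0.080 + 0.104 + 0.025 + 0.067 = 0.276.
P(Route=R5) = 0.032 + 0.027 + 0.008 + 0.021 = 0.088.
P(Route ∈ {R2, R5}) = 0.276 + 0.088 = 0.364; P(Delay=30-60, Route ∈ {R2, R5}) = 0.067 + 0.021 = 0.088.
P(Delay=30-60 | Route ∈ {R2, R5}) = 0.088/0.364 = 0.24176.

0.24176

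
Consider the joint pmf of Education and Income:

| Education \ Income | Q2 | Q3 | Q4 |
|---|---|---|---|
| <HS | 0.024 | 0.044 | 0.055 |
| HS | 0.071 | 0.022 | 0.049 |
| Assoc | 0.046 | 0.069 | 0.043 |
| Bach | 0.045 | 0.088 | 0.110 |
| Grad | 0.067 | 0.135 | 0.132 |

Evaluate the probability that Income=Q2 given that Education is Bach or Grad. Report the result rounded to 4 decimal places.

0.1941

P(Education=Bach) = 0.045 + 0.088 + 0.110 = 0.243.
P(Education=Grad) = 0.067 + 0.135 + 0.132 = 0.334.
P(Education ∈ {Bach, Grad}) = 0.243 + 0.334 = 0.577; P(Income=Q2, Education ∈ {Bach, Grad}) = 0.045 + 0.067 = 0.112.
P(Income=Q2 | Education ∈ {Bach, Grad}) = 0.112/0.577 = 0.1941.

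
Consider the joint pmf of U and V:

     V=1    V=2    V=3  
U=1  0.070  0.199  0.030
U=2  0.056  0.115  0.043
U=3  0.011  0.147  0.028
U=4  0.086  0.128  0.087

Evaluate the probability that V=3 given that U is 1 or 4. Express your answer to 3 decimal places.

P(U=1) = 0.070 + 0.199 + 0.030 = 0.299.
P(U=4) = 0.086 + 0.128 + 0.087 = 0.301.
P(U ∈ {1, 4}) = 0.299 + 0.301 = 0.600; P(V=3, U ∈ {1, 4}) = 0.030 + 0.087 = 0.117.
P(V=3 | U ∈ {1, 4}) = 0.117/0.600 = 0.195.

0.195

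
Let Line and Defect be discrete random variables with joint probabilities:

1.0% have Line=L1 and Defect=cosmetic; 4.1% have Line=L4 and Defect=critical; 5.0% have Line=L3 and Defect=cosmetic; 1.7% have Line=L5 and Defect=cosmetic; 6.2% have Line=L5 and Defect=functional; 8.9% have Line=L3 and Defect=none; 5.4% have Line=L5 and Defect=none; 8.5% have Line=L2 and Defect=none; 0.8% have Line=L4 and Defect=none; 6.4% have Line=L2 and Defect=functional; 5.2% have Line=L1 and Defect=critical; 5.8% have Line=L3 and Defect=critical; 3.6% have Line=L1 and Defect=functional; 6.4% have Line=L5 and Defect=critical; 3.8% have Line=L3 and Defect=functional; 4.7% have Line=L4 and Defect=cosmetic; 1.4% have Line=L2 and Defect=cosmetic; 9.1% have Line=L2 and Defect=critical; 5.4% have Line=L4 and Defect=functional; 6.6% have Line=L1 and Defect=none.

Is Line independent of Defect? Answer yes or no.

P(Line=L4) = 0.150 and P(Defect=none) = 0.302, so their product is 0.04530, but P(Line=L4, Defect=none) = 0.008. Since these differ, Line and Defect are not independent.

no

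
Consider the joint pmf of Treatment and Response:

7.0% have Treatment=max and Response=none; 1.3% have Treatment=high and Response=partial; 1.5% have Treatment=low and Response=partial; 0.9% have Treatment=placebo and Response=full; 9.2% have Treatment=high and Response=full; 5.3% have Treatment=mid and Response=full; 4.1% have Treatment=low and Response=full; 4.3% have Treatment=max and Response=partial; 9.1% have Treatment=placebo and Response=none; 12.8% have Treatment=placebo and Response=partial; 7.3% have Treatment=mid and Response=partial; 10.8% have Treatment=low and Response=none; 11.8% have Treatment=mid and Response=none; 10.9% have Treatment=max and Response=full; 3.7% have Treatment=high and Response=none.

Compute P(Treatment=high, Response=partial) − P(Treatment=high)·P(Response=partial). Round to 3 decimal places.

P(Treatment=high) = 0.037 + 0.013 + 0.092 = 0.142.
P(Response=partial) = 0.128 + 0.015 + 0.073 + 0.013 + 0.043 = 0.272.
P(Treatment=high, Response=partial) − P(Treatment=high)P(Response=partial) = 0.013 − 0.142×0.272 = -0.026.

-0.026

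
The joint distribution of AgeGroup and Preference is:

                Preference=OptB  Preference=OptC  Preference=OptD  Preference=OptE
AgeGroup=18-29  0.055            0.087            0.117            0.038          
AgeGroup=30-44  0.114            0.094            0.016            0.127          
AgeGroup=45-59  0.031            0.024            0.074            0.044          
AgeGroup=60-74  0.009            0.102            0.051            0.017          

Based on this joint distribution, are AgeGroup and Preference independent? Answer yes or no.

no

P(AgeGroup=30-44) = 0.351 and P(Preference=OptD) = 0.258, so their product is 0.09056, but P(AgeGroup=30-44, Preference=OptD) = 0.016. Since these differ, AgeGroup and Preference are not independent.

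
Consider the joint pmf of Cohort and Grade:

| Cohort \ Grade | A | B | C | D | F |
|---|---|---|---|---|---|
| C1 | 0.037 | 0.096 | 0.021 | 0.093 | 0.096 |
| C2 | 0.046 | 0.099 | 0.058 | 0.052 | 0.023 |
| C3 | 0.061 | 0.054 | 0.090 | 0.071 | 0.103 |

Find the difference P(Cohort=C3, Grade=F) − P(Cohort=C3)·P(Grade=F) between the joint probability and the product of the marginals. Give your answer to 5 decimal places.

0.01886

P(Cohort=C3) = 0.061 + 0.054 + 0.090 + 0.071 + 0.103 = 0.379.
P(Grade=F) = 0.096 + 0.023 + 0.103 = 0.222.
P(Cohort=C3, Grade=F) − P(Cohort=C3)P(Grade=F) = 0.103 − 0.379×0.222 = 0.01886.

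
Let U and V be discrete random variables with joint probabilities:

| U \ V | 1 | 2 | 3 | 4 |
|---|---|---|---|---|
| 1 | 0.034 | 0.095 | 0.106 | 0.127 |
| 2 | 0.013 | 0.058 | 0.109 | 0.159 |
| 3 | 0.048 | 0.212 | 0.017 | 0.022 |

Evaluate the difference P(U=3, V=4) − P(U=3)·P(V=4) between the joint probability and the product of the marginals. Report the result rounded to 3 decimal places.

P(U=3) = 0.048 + 0.212 + 0.017 + 0.022 = 0.299.
P(V=4) = 0.127 + 0.159 + 0.022 = 0.308.
P(U=3, V=4) − P(U=3)P(V=4) = 0.022 − 0.299×0.308 = -0.070.

-0.070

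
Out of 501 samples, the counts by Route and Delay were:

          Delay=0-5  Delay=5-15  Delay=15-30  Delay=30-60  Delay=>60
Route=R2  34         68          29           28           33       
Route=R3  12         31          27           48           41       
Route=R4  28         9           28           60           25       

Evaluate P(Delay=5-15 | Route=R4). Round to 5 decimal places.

0.06000

Total with Route=R4: 28 + 9 + 28 + 60 + 25 = 150.
P(Delay=5-15 | Route=R4) = 9/150 = 0.06000.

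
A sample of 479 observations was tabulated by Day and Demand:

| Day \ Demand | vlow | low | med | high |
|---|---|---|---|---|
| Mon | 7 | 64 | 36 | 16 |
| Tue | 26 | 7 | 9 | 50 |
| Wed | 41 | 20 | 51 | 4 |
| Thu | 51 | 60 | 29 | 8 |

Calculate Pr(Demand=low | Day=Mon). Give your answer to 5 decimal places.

0.52033

Total with Day=Mon: 7 + 64 + 36 + 16 = 123.
P(Demand=low | Day=Mon) = 64/123 = 0.52033.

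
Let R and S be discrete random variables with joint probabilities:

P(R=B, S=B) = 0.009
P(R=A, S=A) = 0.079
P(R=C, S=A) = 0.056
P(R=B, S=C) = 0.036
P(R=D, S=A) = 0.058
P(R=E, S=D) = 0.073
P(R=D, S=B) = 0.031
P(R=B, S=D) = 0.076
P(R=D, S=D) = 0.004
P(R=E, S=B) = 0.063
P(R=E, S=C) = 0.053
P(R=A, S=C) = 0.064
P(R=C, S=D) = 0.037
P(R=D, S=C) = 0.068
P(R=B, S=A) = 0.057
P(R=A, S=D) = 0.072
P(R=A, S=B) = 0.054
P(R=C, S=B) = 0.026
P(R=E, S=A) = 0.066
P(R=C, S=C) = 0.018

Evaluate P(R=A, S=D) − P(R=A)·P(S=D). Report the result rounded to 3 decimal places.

0.002

P(R=A) = 0.079 + 0.054 + 0.064 + 0.072 = 0.269.
P(S=D) = 0.072 + 0.076 + 0.037 + 0.004 + 0.073 = 0.262.
P(R=A, S=D) − P(R=A)P(S=D) = 0.072 − 0.269×0.262 = 0.002.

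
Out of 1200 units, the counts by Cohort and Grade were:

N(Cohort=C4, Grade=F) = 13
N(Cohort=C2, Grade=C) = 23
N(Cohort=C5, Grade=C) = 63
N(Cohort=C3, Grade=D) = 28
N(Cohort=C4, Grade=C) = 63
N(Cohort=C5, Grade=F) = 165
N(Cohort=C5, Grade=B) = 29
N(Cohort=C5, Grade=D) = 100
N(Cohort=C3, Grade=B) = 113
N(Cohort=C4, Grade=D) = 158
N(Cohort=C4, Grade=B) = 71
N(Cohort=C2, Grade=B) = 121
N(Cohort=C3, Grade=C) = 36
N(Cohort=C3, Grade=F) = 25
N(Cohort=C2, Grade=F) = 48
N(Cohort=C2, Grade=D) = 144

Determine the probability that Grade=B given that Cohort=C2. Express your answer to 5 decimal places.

0.36012

Total with Cohort=C2: 121 + 23 + 144 + 48 = 336.
P(Grade=B | Cohort=C2) = 121/336 = 0.36012.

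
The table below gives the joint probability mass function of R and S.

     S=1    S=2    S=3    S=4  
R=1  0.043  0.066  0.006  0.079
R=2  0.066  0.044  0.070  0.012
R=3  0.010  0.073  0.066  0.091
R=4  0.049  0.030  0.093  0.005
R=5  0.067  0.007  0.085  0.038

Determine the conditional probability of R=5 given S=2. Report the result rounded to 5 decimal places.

P(S=2) = 0.066 + 0.044 + 0.073 + 0.030 + 0.007 = 0.220.
P(R=5 | S=2) = 0.007/0.220 = 0.03182.

0.03182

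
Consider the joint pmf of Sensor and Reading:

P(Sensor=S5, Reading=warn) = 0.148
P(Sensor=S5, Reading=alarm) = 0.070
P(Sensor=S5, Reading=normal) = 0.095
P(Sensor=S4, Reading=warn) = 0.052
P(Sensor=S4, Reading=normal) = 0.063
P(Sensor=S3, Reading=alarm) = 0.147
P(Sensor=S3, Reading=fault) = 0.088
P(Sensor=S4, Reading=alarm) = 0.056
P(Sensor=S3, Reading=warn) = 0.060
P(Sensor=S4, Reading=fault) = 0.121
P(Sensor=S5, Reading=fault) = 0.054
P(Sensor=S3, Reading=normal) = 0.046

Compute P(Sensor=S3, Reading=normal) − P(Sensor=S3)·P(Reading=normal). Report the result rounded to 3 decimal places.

P(Sensor=S3) = 0.046 + 0.060 + 0.147 + 0.088 = 0.341.
P(Reading=normal) = 0.046 + 0.063 + 0.095 = 0.204.
P(Sensor=S3, Reading=normal) − P(Sensor=S3)P(Reading=normal) = 0.046 − 0.341×0.204 = -0.024.

-0.024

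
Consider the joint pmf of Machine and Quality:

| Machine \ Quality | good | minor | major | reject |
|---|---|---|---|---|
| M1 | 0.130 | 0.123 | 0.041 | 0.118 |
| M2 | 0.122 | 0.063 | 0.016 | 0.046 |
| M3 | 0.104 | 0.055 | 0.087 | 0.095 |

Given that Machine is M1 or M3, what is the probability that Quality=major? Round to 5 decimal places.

0.16999

P(Machine=M1) = 0.130 + 0.123 + 0.041 + 0.118 = 0.412.
P(Machine=M3) = 0.104 + 0.055 + 0.087 + 0.095 = 0.341.
P(Machine ∈ {M1, M3}) = 0.412 + 0.341 = 0.753; P(Quality=major, Machine ∈ {M1, M3}) = 0.041 + 0.087 = 0.128.
P(Quality=major | Machine ∈ {M1, M3}) = 0.128/0.753 = 0.16999.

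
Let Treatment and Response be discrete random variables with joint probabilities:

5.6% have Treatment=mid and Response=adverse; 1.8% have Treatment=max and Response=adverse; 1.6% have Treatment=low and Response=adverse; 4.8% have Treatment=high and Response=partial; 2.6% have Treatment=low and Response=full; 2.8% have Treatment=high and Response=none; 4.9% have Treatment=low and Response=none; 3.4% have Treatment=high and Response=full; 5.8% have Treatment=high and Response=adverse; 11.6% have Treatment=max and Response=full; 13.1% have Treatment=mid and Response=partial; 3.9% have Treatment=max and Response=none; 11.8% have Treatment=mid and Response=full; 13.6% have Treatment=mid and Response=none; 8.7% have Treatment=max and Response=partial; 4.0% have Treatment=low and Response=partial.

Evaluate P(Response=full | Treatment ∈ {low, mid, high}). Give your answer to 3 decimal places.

0.241

P(Treatment=low) = 0.049 + 0.040 + 0.026 + 0.016 = 0.131.
P(Treatment=mid) = 0.136 + 0.131 + 0.118 + 0.056 = 0.441.
P(Treatment=high) = 0.028 + 0.048 + 0.034 + 0.058 = 0.168.
P(Treatment ∈ {low, mid, high}) = 0.131 + 0.441 + 0.168 = 0.740; P(Response=full, Treatment ∈ {low, mid, high}) = 0.026 + 0.118 + 0.034 = 0.178.
P(Response=full | Treatment ∈ {low, mid, high}) = 0.178/0.740 = 0.241.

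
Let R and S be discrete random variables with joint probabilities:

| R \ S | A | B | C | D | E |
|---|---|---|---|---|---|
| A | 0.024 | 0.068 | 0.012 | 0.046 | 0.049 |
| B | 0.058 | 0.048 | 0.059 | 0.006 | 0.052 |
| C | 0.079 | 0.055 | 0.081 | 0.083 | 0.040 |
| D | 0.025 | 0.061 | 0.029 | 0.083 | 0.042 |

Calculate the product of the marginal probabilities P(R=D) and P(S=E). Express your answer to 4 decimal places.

0.0439

P(R=D) = 0.025 + 0.061 + 0.029 + 0.083 + 0.042 = 0.240.
P(S=E) = 0.049 + 0.052 + 0.040 + 0.042 = 0.183.
Product: 0.240 × 0.183 = 0.0439.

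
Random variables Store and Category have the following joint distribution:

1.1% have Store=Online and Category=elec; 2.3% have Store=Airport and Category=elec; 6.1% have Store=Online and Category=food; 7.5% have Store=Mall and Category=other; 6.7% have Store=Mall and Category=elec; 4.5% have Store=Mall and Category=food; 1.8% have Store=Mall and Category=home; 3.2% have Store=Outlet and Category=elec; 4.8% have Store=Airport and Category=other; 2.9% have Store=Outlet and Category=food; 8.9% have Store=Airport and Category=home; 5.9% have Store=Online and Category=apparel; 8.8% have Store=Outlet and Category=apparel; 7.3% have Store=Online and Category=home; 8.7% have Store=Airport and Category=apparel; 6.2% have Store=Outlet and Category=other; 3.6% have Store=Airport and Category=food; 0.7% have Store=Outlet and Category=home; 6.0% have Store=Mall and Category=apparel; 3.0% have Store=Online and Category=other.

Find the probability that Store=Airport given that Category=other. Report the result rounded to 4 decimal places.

P(Category=other) = 0.075 + 0.048 + 0.062 + 0.030 = 0.215.
P(Store=Airport | Category=other) = 0.048/0.215 = 0.2233.

0.2233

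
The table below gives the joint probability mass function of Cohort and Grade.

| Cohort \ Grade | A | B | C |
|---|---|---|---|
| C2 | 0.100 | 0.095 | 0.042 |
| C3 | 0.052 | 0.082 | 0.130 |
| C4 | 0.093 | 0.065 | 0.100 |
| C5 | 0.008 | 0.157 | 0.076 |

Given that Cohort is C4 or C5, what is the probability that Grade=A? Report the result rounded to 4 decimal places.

0.2024

P(Cohort=C4) = 0.093 + 0.065 + 0.100 = 0.258.
P(Cohort=C5) = 0.008 + 0.157 + 0.076 = 0.241.
P(Cohort ∈ {C4, C5}) = 0.258 + 0.241 = 0.499; P(Grade=A, Cohort ∈ {C4, C5}) = 0.093 + 0.008 = 0.101.
P(Grade=A | Cohort ∈ {C4, C5}) = 0.101/0.499 = 0.2024.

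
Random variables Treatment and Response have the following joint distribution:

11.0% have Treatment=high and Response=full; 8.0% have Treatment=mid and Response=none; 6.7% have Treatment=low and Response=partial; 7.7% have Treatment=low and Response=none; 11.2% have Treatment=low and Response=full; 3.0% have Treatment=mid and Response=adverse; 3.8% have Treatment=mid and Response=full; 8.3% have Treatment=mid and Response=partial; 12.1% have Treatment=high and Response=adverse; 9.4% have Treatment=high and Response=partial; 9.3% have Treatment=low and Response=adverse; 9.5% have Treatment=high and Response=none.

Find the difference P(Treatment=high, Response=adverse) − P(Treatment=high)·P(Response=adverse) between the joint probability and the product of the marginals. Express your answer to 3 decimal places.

P(Treatment=high) = 0.095 + 0.094 + 0.110 + 0.121 = 0.420.
P(Response=adverse) = 0.093 + 0.030 + 0.121 = 0.244.
P(Treatment=high, Response=adverse) − P(Treatment=high)P(Response=adverse) = 0.121 − 0.420×0.244 = 0.019.

0.019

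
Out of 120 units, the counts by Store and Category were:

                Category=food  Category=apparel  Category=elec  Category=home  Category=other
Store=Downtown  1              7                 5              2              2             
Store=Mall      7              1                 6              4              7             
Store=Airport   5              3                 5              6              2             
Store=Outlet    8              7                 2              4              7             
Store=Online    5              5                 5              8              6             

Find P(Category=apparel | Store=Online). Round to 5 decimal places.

Total with Store=Online: 5 + 5 + 5 + 8 + 6 = 29.
P(Category=apparel | Store=Online) = 5/29 = 0.17241.

0.17241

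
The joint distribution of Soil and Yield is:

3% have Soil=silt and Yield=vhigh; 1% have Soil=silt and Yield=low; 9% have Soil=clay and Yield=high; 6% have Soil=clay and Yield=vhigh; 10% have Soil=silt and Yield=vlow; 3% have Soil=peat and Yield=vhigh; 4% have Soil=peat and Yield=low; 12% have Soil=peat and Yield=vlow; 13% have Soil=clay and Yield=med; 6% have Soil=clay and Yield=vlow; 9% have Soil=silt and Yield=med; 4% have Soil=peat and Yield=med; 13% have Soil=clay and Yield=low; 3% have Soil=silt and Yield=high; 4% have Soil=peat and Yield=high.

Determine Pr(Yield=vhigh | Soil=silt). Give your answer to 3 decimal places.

P(Soil=silt) = 0.10 + 0.01 + 0.09 + 0.03 + 0.03 = 0.26.
P(Yield=vhigh | Soil=silt) = 0.03/0.26 = 0.115.

0.115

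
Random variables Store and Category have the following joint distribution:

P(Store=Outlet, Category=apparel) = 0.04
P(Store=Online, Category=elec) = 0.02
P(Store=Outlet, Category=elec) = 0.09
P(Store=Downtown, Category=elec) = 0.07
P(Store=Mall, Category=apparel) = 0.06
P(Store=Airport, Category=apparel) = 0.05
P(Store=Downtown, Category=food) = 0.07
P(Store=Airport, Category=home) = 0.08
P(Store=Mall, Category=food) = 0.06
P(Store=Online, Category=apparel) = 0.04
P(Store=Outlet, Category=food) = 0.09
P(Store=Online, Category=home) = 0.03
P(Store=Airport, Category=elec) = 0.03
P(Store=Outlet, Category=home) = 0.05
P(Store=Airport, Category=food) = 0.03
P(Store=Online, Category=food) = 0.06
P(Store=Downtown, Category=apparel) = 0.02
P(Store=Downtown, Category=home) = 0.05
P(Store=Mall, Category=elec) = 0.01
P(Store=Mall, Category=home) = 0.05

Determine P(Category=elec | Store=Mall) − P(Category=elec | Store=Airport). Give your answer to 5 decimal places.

P(Store=Mall) = 0.06 + 0.06 + 0.01 + 0.05 = 0.18; P(Category=elec | Store=Mall) = 0.01/0.18 = 0.055556.
P(Store=Airport) = 0.03 + 0.05 + 0.03 + 0.08 = 0.19; P(Category=elec | Store=Airport) = 0.03/0.19 = 0.157895.
Difference = -0.10234.

-0.10234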